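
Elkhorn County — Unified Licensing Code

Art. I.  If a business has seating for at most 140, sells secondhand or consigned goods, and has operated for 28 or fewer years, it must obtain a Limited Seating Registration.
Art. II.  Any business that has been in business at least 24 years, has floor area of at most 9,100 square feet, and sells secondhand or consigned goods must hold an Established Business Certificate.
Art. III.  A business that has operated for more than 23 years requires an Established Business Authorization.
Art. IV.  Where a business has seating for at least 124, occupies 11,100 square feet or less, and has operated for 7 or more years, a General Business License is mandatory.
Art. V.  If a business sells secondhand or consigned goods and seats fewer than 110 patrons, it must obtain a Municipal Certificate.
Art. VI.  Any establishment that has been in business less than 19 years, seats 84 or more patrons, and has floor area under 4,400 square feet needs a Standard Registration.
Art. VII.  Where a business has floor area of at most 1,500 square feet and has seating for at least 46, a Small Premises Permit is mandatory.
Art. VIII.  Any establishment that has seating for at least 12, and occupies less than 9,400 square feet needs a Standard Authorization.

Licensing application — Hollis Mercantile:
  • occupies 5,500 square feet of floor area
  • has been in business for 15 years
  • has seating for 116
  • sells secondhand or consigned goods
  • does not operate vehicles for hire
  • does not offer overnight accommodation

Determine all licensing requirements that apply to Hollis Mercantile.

Art. I. seating 116 ≤ 140; sells secondhand or consigned goods; years in business 15 ≤ 28 → Limited Seating Registration required.
Art. II. years in business 15 < 24; floor area 5,500 square feet ≤ 9,100 square feet; sells secondhand or consigned goods → Established Business Certificate not required.
Art. III. years in business 15 ≤ 23 → Established Business Authorization not required.
Art. IV. seating 116 < 124; floor area 5,500 square feet ≤ 11,100 square feet; years in business 15 ≥ 7 → General Business License not required.
Art. V. sells secondhand or consigned goods; seating 116 ≥ 110 → Municipal Certificate not required.
Art. VI. years in business 15 < 19; seating 116 ≥ 84; floor area 5,500 square feet ≥ 4,400 square feet → Standard Registration not required.
Art. VII. floor area 5,500 square feet > 1,500 square feet; seating 116 ≥ 46 → Small Premises Permit not required.
Art. VIII. seating 116 ≥ 12; floor area 5,500 square feet < 9,400 square feet → Standard Authorization required.

Limited Seating Registration, Standard Authorization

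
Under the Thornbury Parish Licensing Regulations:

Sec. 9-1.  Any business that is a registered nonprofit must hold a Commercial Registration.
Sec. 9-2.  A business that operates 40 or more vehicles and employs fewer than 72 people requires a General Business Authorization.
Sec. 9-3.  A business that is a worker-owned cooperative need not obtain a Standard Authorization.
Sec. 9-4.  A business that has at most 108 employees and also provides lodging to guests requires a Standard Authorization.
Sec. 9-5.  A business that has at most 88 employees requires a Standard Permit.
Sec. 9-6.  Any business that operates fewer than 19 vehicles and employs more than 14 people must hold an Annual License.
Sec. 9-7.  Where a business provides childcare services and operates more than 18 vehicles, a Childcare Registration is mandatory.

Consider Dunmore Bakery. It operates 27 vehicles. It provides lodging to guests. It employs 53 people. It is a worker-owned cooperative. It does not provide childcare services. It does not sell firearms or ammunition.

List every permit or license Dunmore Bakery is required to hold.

Standard Permit

Sec. 9-1. is a worker-owned cooperative (not: is a registered nonprofit) → Commercial Registration not required.
Sec. 9-2. vehicles 27 < 40; employees 53 < 72 → General Business Authorization not required.
Sec. 9-3. is a worker-owned cooperative → exempt from Standard Authorization.
Sec. 9-4. employees 53 ≤ 108; provides lodging to guests → Standard Authorization required.
Sec. 9-5. employees 53 ≤ 88 → Standard Permit required.
Sec. 9-6. vehicles 27 ≥ 19; employees 53 > 14 → Annual License not required.
Sec. 9-7. does not provide childcare services; vehicles 27 > 18 → Childcare Registration not required.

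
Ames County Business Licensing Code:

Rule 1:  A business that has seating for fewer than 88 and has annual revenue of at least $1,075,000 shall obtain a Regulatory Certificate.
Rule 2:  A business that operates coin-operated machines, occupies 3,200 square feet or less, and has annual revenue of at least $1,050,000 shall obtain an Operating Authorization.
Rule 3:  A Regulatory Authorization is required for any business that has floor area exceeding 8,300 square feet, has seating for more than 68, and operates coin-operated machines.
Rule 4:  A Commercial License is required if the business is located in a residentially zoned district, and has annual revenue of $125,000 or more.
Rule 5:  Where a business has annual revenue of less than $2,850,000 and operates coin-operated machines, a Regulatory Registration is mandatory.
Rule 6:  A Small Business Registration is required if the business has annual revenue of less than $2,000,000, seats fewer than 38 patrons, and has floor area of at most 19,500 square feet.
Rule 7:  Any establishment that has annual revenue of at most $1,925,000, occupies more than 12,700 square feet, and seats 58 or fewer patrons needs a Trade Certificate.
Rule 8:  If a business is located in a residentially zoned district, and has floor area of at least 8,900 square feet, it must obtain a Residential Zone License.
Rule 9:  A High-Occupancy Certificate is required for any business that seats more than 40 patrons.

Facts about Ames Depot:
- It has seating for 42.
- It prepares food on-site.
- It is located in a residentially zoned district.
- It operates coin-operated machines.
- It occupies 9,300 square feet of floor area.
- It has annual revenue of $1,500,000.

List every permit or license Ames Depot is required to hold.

Rule 1: seating 42 < 88; revenue $1,500,000 ≥ $1,075,000 → Regulatory Certificate required.
Rule 2: operates coin-operated machines; floor area 9,300 square feet > 3,200 square feet; revenue $1,500,000 ≥ $1,050,000 → Operating Authorization not required.
Rule 3: floor area 9,300 square feet > 8,300 square feet; seating 42 ≤ 68; operates coin-operated machines → Regulatory Authorization not required.
Rule 4: is located in a residentially zoned district; revenue $1,500,000 ≥ $125,000 → Commercial License required.
Rule 5: revenue $1,500,000 < $2,850,000; operates coin-operated machines → Regulatory Registration required.
Rule 6: revenue $1,500,000 < $2,000,000; seating 42 ≥ 38; floor area 9,300 square feet ≤ 19,500 square feet → Small Business Registration not required.
Rule 7: revenue $1,500,000 ≤ $1,925,000; floor area 9,300 square feet ≤ 12,700 square feet; seating 42 ≤ 58 → Trade Certificate not required.
Rule 8: is located in a residentially zoned district; floor area 9,300 square feet ≥ 8,900 square feet → Residential Zone License required.
Rule 9: seating 42 > 40 → High-Occupancy Certificate required.

Commercial License, High-Occupancy Certificate, Regulatory Certificate, Regulatory Registration, Residential Zone License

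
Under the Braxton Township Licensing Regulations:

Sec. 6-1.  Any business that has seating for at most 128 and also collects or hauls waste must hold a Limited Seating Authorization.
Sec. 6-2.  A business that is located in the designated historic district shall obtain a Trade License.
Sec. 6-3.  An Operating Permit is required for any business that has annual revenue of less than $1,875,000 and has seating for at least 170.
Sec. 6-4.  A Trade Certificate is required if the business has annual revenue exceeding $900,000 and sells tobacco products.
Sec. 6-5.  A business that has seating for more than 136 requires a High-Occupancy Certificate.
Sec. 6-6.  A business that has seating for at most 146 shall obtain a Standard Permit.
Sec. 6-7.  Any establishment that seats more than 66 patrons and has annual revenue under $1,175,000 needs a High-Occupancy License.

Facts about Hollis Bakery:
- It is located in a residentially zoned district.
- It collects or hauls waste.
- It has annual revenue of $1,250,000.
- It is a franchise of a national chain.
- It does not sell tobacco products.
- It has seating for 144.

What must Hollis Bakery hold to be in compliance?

High-Occupancy Certificate, Standard Permit

Sec. 6-1. seating 144 > 128; collects or hauls waste → Limited Seating Authorization not required.
Sec. 6-2. is located in a residentially zoned district (not: is located in the designated historic district) → Trade License not required.
Sec. 6-3. revenue $1,250,000 < $1,875,000; seating 144 < 170 → Operating Permit not required.
Sec. 6-4. revenue $1,250,000 > $900,000; does not sell tobacco products → Trade Certificate not required.
Sec. 6-5. seating 144 > 136 → High-Occupancy Certificate required.
Sec. 6-6. seating 144 ≤ 146 → Standard Permit required.
Sec. 6-7. seating 144 > 66; revenue $1,250,000 ≥ $1,175,000 → High-Occupancy License not required.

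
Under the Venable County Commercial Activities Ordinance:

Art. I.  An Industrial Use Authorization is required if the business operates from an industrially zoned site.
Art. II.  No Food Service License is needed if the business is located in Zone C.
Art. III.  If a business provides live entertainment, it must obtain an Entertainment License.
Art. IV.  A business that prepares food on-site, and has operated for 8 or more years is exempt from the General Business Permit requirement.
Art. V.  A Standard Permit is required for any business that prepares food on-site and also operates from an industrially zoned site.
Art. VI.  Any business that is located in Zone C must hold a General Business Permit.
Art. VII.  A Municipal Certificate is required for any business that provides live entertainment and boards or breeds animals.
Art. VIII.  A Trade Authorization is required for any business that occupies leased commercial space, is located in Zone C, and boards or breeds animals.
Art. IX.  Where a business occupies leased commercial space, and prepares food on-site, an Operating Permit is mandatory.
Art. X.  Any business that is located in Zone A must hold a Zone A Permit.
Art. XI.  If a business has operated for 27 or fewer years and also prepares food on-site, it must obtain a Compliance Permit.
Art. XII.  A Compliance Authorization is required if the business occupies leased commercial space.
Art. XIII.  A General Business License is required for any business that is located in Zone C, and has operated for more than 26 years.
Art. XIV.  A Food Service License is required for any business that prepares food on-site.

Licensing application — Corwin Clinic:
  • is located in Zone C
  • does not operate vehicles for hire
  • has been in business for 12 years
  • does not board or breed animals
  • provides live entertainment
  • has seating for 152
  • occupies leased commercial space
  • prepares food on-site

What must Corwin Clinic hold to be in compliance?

Art. I. occupies leased commercial space (not: operates from an industrially zoned site) → Industrial Use Authorization not required.
Art. II. is located in Zone C → exempt from Food Service License.
Art. III. provides live entertainment → Entertainment License required.
Art. IV. prepares food on-site; years in business 12 ≥ 8 → exempt from General Business Permit.
Art. V. prepares food on-site; occupies leased commercial space (not: operates from an industrially zoned site) → Standard Permit not required.
Art. VI. is located in Zone C → General Business Permit required.
Art. VII. provides live entertainment; does not board or breed animals → Municipal Certificate not required.
Art. VIII. occupies leased commercial space; is located in Zone C; does not board or breed animals → Trade Authorization not required.
Art. IX. occupies leased commercial space; prepares food on-site → Operating Permit required.
Art. X. is located in Zone C (not: is located in Zone A) → Zone A Permit not required.
Art. XI. years in business 12 ≤ 27; prepares food on-site → Compliance Permit required.
Art. XII. occupies leased commercial space → Compliance Authorization required.
Art. XIII. is located in Zone C; years in business 12 ≤ 26 → General Business License not required.
Art. XIV. prepares food on-site → Food Service License required.

Compliance Authorization, Compliance Permit, Entertainment License, Operating Permit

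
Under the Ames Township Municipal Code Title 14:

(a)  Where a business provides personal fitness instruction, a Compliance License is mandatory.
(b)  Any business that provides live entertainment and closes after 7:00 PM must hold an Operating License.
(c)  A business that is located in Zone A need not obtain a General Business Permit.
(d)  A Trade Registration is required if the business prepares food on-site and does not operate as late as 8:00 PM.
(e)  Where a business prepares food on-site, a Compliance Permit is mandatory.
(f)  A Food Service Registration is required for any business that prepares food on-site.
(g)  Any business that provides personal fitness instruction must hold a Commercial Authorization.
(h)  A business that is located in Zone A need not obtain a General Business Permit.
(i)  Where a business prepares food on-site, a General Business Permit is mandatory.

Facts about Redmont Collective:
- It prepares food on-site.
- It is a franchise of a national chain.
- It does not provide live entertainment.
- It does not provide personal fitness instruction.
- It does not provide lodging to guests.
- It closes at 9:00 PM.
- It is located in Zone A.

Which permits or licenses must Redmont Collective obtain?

Compliance Permit, Food Service Registration

(a) does not provide personal fitness instruction → Compliance License not required.
(b) does not provide live entertainment; closes 9:00 PM, after 7:00 PM → Operating License not required.
(c) is located in Zone A → exempt from General Business Permit.
(d) prepares food on-site; closes 9:00 PM, after 8:00 PM → Trade Registration not required.
(e) prepares food on-site → Compliance Permit required.
(f) prepares food on-site → Food Service Registration required.
(g) does not provide personal fitness instruction → Commercial Authorization not required.
(h) is located in Zone A → exempt from General Business Permit.
(i) prepares food on-site → General Business Permit required.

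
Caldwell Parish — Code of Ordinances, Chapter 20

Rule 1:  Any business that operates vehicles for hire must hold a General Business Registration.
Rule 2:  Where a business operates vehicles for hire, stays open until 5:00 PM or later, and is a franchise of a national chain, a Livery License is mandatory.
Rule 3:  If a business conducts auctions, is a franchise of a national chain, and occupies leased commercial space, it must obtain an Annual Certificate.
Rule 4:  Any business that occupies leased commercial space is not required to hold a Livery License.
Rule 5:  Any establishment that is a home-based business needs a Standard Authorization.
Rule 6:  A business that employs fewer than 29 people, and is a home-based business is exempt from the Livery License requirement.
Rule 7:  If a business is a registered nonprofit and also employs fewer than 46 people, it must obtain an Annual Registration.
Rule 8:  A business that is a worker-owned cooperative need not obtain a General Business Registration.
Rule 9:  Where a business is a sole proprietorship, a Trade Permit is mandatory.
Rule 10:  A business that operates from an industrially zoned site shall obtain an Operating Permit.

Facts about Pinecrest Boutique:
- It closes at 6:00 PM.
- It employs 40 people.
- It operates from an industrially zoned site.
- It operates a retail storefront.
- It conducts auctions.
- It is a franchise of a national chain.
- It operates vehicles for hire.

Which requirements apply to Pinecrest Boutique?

General Business Registration, Livery License, Operating Permit

Rule 1: operates vehicles for hire → General Business Registration required.
Rule 2: operates vehicles for hire; closes 6:00 PM, after 5:00 PM; is a franchise of a national chain → Livery License required.
Rule 3: conducts auctions; is a franchise of a national chain; operates from an industrially zoned site (not: occupies leased commercial space) → Annual Certificate not required.
Rule 4: operates from an industrially zoned site (not: occupies leased commercial space) → Livery License exemption does not apply.
Rule 5: operates from an industrially zoned site (not: is a home-based business) → Standard Authorization not required.
Rule 6: employees 40 ≥ 29; operates from an industrially zoned site (not: is a home-based business) → Livery License exemption does not apply.
Rule 7: is a franchise of a national chain (not: is a registered nonprofit); employees 40 < 46 → Annual Registration not required.
Rule 8: is a franchise of a national chain (not: is a worker-owned cooperative) → General Business Registration exemption does not apply.
Rule 9: is a franchise of a national chain (not: is a sole proprietorship) → Trade Permit not required.
Rule 10: operates from an industrially zoned site → Operating Permit required.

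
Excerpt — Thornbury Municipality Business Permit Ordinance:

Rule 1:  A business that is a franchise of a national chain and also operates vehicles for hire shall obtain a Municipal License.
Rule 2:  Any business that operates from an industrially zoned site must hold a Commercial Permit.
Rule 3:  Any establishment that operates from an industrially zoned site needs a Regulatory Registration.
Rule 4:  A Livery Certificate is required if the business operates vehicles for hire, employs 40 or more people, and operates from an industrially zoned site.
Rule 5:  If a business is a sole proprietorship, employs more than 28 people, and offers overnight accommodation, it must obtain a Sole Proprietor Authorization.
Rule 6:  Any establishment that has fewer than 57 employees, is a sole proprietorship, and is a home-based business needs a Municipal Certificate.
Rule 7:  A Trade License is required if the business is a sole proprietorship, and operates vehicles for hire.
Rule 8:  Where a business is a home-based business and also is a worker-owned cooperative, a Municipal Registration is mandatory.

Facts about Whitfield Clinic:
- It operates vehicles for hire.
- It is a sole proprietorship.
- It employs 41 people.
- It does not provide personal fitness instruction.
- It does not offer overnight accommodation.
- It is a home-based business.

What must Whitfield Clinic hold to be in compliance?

Rule 1: is a sole proprietorship (not: is a franchise of a national chain); operates vehicles for hire → Municipal License not required.
Rule 2: is a home-based business (not: operates from an industrially zoned site) → Commercial Permit not required.
Rule 3: is a home-based business (not: operates from an industrially zoned site) → Regulatory Registration not required.
Rule 4: operates vehicles for hire; employees 41 ≥ 40; is a home-based business (not: operates from an industrially zoned site) → Livery Certificate not required.
Rule 5: is a sole proprietorship; employees 41 > 28; does not offer overnight accommodation → Sole Proprietor Authorization not required.
Rule 6: employees 41 < 57; is a sole proprietorship; is a home-based business → Municipal Certificate required.
Rule 7: is a sole proprietorship; operates vehicles for hire → Trade License required.
Rule 8: is a home-based business; is a sole proprietorship (not: is a worker-owned cooperative) → Municipal Registration not required.

Municipal Certificate, Trade License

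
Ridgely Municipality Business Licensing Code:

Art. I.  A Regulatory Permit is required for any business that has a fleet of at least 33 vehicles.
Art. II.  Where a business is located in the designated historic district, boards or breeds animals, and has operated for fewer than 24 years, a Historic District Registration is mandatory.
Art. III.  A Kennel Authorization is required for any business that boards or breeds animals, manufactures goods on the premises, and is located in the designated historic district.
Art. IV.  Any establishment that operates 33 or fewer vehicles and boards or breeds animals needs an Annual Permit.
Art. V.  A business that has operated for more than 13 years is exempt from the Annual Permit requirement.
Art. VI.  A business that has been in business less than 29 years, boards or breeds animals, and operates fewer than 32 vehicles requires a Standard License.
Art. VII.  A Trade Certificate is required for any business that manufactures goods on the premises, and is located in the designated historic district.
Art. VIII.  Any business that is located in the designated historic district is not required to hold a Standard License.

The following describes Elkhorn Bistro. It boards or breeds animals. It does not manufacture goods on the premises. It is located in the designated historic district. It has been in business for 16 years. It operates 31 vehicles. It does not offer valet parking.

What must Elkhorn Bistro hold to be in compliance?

Historic District Registration

Art. I. vehicles 31 < 33 → Regulatory Permit not required.
Art. II. is located in the designated historic district; boards or breeds animals; years in business 16 < 24 → Historic District Registration required.
Art. III. boards or breeds animals; does not manufacture goods on the premises; is located in the designated historic district → Kennel Authorization not required.
Art. IV. vehicles 31 ≤ 33; boards or breeds animals → Annual Permit required.
Art. V. years in business 16 > 13 → exempt from Annual Permit.
Art. VI. years in business 16 < 29; boards or breeds animals; vehicles 31 < 32 → Standard License required.
Art. VII. does not manufacture goods on the premises; is located in the designated historic district → Trade Certificate not required.
Art. VIII. is located in the designated historic district → exempt from Standard License.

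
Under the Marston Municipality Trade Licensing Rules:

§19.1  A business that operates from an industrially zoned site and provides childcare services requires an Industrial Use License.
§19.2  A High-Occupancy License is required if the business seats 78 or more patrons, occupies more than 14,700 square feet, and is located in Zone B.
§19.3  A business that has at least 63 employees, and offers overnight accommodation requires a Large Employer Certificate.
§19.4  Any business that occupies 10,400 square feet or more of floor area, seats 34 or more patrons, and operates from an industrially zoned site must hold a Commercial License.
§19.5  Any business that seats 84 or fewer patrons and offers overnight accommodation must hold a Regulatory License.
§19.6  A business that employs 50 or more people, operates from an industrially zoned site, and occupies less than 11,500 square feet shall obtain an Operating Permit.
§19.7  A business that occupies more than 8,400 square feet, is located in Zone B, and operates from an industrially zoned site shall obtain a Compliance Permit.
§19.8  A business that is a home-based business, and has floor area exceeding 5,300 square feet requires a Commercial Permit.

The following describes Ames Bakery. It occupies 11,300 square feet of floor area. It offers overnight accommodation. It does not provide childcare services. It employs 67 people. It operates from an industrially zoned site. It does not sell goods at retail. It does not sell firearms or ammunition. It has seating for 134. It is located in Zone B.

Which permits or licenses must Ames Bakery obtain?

Commercial License, Compliance Permit, Large Employer Certificate, Operating Permit

§19.1 operates from an industrially zoned site; does not provide childcare services → Industrial Use License not required.
§19.2 seating 134 ≥ 78; floor area 11,300 square feet ≤ 14,700 square feet; is located in Zone B → High-Occupancy License not required.
§19.3 employees 67 ≥ 63; offers overnight accommodation → Large Employer Certificate required.
§19.4 floor area 11,300 square feet ≥ 10,400 square feet; seating 134 ≥ 34; operates from an industrially zoned site → Commercial License required.
§19.5 seating 134 > 84; offers overnight accommodation → Regulatory License not required.
§19.6 employees 67 ≥ 50; operates from an industrially zoned site; floor area 11,300 square feet < 11,500 square feet → Operating Permit required.
§19.7 floor area 11,300 square feet > 8,400 square feet; is located in Zone B; operates from an industrially zoned site → Compliance Permit required.
§19.8 operates from an industrially zoned site (not: is a home-based business); floor area 11,300 square feet > 5,300 square feet → Commercial Permit not required.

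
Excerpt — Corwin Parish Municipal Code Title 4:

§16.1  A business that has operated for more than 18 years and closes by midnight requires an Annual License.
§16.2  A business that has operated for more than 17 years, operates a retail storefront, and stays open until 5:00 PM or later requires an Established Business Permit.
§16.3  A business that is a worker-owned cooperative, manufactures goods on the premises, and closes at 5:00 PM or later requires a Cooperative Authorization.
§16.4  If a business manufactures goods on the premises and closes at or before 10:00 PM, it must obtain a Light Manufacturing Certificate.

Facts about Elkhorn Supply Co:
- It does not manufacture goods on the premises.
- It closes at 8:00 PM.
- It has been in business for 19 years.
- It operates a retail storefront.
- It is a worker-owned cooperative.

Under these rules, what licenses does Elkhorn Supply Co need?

§16.1 years in business 19 > 18; closes 8:00 PM, at/before midnight → Annual License required.
§16.2 years in business 19 > 17; operates a retail storefront; closes 8:00 PM, after 5:00 PM → Established Business Permit required.
§16.3 is a worker-owned cooperative; does not manufacture goods on the premises; closes 8:00 PM, after 5:00 PM → Cooperative Authorization not required.
§16.4 does not manufacture goods on the premises; closes 8:00 PM, at/before 10:00 PM → Light Manufacturing Certificate not required.

Annual License, Established Business Permit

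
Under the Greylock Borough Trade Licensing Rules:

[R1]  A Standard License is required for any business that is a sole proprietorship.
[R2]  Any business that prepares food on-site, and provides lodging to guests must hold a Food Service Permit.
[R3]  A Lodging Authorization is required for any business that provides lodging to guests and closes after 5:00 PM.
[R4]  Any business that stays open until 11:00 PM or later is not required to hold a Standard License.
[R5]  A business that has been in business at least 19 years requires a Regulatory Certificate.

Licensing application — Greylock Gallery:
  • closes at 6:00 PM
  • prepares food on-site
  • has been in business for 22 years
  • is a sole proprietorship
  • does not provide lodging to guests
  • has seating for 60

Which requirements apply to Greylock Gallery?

Regulatory Certificate, Standard License

[R1] is a sole proprietorship → Standard License required.
[R2] prepares food on-site; does not provide lodging to guests → Food Service Permit not required.
[R3] does not provide lodging to guests; closes 6:00 PM, after 5:00 PM → Lodging Authorization not required.
[R4] closes 6:00 PM, at/before 11:00 PM → Standard License exemption does not apply.
[R5] years in business 22 ≥ 19 → Regulatory Certificate required.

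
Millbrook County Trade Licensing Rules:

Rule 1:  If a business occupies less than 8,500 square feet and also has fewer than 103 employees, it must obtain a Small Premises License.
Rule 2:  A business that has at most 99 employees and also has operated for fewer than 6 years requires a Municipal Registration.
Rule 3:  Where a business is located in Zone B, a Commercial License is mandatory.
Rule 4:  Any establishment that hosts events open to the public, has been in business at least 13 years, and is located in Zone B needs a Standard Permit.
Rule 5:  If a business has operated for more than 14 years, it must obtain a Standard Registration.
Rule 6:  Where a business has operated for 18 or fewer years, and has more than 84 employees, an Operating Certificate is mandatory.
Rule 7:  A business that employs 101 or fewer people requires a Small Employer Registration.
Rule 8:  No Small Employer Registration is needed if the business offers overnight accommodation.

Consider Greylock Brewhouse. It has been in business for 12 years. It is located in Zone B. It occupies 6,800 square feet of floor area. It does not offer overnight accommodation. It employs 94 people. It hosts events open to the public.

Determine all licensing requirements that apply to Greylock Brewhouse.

Rule 1: floor area 6,800 square feet < 8,500 square feet; employees 94 < 103 → Small Premises License required.
Rule 2: employees 94 ≤ 99; years in business 12 ≥ 6 → Municipal Registration not required.
Rule 3: is located in Zone B → Commercial License required.
Rule 4: hosts events open to the public; years in business 12 < 13; is located in Zone B → Standard Permit not required.
Rule 5: years in business 12 ≤ 14 → Standard Registration not required.
Rule 6: years in business 12 ≤ 18; employees 94 > 84 → Operating Certificate required.
Rule 7: employees 94 ≤ 101 → Small Employer Registration required.
Rule 8: does not offer overnight accommodation → Small Employer Registration exemption does not apply.

Commercial License, Operating Certificate, Small Employer Registration, Small Premises License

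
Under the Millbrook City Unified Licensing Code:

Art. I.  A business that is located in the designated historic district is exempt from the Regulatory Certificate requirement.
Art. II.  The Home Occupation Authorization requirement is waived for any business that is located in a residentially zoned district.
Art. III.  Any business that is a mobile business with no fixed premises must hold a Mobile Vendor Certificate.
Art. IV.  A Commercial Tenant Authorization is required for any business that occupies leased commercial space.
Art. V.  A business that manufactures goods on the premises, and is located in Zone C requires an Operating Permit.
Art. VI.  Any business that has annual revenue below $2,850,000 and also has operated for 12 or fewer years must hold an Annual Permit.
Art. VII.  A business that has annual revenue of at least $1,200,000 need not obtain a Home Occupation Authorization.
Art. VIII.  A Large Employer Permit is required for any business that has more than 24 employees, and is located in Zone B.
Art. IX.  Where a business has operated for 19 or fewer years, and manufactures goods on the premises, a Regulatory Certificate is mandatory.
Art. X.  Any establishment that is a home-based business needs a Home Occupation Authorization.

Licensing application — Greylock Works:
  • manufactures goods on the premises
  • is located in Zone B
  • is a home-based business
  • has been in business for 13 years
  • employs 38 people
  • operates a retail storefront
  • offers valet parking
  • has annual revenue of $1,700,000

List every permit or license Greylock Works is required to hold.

Art. I. is located in Zone B (not: is located in the designated historic district) → Regulatory Certificate exemption does not apply.
Art. II. is located in Zone B (not: is located in a residentially zoned district) → Home Occupation Authorization exemption does not apply.
Art. III. is a home-based business (not: is a mobile business with no fixed premises) → Mobile Vendor Certificate not required.
Art. IV. is a home-based business (not: occupies leased commercial space) → Commercial Tenant Authorization not required.
Art. V. manufactures goods on the premises; is located in Zone B (not: is located in Zone C) → Operating Permit not required.
Art. VI. revenue $1,700,000 < $2,850,000; years in business 13 > 12 → Annual Permit not required.
Art. VII. revenue $1,700,000 ≥ $1,200,000 → exempt from Home Occupation Authorization.
Art. VIII. employees 38 > 24; is located in Zone B → Large Employer Permit required.
Art. IX. years in business 13 ≤ 19; manufactures goods on the premises → Regulatory Certificate required.
Art. X. is a home-based business → Home Occupation Authorization required.

Large Employer Permit, Regulatory Certificate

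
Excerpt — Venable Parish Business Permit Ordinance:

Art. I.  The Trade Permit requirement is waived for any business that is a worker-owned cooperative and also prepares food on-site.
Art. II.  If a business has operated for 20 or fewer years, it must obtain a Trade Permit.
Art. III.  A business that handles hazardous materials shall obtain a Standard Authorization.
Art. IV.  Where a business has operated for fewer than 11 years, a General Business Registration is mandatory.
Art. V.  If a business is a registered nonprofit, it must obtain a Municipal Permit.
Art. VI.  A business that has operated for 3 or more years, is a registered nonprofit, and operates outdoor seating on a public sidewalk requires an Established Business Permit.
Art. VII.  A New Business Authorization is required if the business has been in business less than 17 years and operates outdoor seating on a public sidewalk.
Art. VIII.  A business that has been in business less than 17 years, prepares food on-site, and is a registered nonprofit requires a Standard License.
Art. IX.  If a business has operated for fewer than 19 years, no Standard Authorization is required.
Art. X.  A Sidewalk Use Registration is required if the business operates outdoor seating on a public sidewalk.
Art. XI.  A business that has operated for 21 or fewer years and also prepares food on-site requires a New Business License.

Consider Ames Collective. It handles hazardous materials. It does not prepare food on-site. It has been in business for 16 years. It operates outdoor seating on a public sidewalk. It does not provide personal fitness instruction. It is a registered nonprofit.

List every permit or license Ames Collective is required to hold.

Art. I. is a registered nonprofit (not: is a worker-owned cooperative); does not prepare food on-site → Trade Permit exemption does not apply.
Art. II. years in business 16 ≤ 20 → Trade Permit required.
Art. III. handles hazardous materials → Standard Authorization required.
Art. IV. years in business 16 ≥ 11 → General Business Registration not required.
Art. V. is a registered nonprofit → Municipal Permit required.
Art. VI. years in business 16 ≥ 3; is a registered nonprofit; operates outdoor seating on a public sidewalk → Established Business Permit required.
Art. VII. years in business 16 < 17; operates outdoor seating on a public sidewalk → New Business Authorization required.
Art. VIII. years in business 16 < 17; does not prepare food on-site; is a registered nonprofit → Standard License not required.
Art. IX. years in business 16 < 19 → exempt from Standard Authorization.
Art. X. operates outdoor seating on a public sidewalk → Sidewalk Use Registration required.
Art. XI. years in business 16 ≤ 21; does not prepare food on-site → New Business License not required.

Established Business Permit, Municipal Permit, New Business Authorization, Sidewalk Use Registration, Trade Permit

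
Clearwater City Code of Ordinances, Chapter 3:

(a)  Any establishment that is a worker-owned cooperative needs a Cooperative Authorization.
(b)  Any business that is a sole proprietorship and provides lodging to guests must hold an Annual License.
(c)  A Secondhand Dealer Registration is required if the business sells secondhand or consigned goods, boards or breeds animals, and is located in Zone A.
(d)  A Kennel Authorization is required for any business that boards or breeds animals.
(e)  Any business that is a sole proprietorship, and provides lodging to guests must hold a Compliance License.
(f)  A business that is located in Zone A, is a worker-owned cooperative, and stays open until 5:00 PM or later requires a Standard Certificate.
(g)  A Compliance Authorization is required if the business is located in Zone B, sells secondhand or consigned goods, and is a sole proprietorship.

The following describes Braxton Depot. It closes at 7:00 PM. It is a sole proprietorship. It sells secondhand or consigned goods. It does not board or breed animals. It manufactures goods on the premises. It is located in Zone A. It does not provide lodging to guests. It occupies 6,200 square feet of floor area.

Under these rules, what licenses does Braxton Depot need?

None

(a) is a sole proprietorship (not: is a worker-owned cooperative) → Cooperative Authorization not required.
(b) is a sole proprietorship; does not provide lodging to guests → Annual License not required.
(c) sells secondhand or consigned goods; does not board or breed animals; is located in Zone A → Secondhand Dealer Registration not required.
(d) does not board or breed animals → Kennel Authorization not required.
(e) is a sole proprietorship; does not provide lodging to guests → Compliance License not required.
(f) is located in Zone A; is a sole proprietorship (not: is a worker-owned cooperative); closes 7:00 PM, after 5:00 PM → Standard Certificate not required.
(g) is located in Zone A (not: is located in Zone B); sells secondhand or consigned goods; is a sole proprietorship → Compliance Authorization not required.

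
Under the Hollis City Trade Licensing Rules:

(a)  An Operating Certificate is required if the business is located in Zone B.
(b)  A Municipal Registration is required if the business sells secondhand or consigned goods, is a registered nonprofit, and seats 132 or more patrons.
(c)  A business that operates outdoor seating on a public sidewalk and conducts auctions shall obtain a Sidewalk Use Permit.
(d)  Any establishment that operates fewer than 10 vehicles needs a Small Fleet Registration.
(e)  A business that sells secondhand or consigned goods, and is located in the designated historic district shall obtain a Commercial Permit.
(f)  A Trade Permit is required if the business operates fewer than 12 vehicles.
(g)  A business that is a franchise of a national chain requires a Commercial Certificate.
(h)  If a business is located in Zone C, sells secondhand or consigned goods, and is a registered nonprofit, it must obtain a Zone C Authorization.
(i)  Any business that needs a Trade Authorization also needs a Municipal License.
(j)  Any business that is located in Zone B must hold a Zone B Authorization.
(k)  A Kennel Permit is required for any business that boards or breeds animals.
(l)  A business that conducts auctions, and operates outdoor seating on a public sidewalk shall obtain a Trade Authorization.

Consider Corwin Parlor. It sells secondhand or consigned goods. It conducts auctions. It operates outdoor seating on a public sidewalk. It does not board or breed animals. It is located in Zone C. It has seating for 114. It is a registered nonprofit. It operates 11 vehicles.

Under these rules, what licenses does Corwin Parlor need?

Municipal License, Sidewalk Use Permit, Trade Authorization, Trade Permit, Zone C Authorization

(a) is located in Zone C (not: is located in Zone B) → Operating Certificate not required.
(b) sells secondhand or consigned goods; is a registered nonprofit; seating 114 < 132 → Municipal Registration not required.
(c) operates outdoor seating on a public sidewalk; conducts auctions → Sidewalk Use Permit required.
(d) vehicles 11 ≥ 10 → Small Fleet Registration not required.
(e) sells secondhand or consigned goods; is located in Zone C (not: is located in the designated historic district) → Commercial Permit not required.
(f) vehicles 11 < 12 → Trade Permit required.
(g) is a registered nonprofit (not: is a franchise of a national chain) → Commercial Certificate not required.
(h) is located in Zone C; sells secondhand or consigned goods; is a registered nonprofit → Zone C Authorization required.
(i) Trade Authorization is required → Municipal License also required.
(j) is located in Zone C (not: is located in Zone B) → Zone B Authorization not required.
(k) does not board or breed animals → Kennel Permit not required.
(l) conducts auctions; operates outdoor seating on a public sidewalk → Trade Authorization required.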